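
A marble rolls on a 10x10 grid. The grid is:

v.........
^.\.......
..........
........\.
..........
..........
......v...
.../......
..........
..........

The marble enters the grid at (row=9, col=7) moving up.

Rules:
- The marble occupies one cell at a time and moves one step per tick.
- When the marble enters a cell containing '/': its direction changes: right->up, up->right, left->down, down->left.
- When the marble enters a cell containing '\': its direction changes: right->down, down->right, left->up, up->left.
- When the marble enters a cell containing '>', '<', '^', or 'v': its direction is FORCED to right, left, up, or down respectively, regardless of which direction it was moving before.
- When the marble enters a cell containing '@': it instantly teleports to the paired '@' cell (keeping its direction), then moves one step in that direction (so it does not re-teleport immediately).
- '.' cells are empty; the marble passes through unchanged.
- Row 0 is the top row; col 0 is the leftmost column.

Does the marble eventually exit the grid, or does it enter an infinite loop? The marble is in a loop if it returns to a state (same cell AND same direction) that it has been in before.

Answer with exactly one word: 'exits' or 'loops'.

Answer: exits

Derivation:
Step 1: enter (9,7), '.' pass, move up to (8,7)
Step 2: enter (8,7), '.' pass, move up to (7,7)
Step 3: enter (7,7), '.' pass, move up to (6,7)
Step 4: enter (6,7), '.' pass, move up to (5,7)
Step 5: enter (5,7), '.' pass, move up to (4,7)
Step 6: enter (4,7), '.' pass, move up to (3,7)
Step 7: enter (3,7), '.' pass, move up to (2,7)
Step 8: enter (2,7), '.' pass, move up to (1,7)
Step 9: enter (1,7), '.' pass, move up to (0,7)
Step 10: enter (0,7), '.' pass, move up to (-1,7)
Step 11: at (-1,7) — EXIT via top edge, pos 7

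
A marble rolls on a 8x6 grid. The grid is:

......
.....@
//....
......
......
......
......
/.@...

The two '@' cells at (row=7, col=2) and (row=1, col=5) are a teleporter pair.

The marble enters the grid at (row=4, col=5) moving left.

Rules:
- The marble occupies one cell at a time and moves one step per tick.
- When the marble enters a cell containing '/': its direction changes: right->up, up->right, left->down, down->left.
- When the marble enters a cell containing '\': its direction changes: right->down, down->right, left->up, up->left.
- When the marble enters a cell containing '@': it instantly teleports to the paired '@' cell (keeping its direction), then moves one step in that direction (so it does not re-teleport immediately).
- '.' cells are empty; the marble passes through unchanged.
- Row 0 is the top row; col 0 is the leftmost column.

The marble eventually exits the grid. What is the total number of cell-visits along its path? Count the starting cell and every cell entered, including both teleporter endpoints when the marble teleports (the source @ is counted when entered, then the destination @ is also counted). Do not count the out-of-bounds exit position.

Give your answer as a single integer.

Answer: 6

Derivation:
Step 1: enter (4,5), '.' pass, move left to (4,4)
Step 2: enter (4,4), '.' pass, move left to (4,3)
Step 3: enter (4,3), '.' pass, move left to (4,2)
Step 4: enter (4,2), '.' pass, move left to (4,1)
Step 5: enter (4,1), '.' pass, move left to (4,0)
Step 6: enter (4,0), '.' pass, move left to (4,-1)
Step 7: at (4,-1) — EXIT via left edge, pos 4
Path length (cell visits): 6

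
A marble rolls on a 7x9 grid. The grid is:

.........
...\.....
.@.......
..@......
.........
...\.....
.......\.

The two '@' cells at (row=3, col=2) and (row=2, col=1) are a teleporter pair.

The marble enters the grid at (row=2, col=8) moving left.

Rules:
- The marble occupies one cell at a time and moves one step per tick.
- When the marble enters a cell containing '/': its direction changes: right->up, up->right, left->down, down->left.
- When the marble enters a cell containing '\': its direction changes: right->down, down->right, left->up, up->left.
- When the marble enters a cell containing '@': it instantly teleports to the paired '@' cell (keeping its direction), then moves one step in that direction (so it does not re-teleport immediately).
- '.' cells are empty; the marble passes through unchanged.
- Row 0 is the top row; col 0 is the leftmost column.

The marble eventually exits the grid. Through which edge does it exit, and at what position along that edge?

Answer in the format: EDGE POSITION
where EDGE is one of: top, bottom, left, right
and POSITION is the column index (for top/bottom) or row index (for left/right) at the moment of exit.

Answer: left 3

Derivation:
Step 1: enter (2,8), '.' pass, move left to (2,7)
Step 2: enter (2,7), '.' pass, move left to (2,6)
Step 3: enter (2,6), '.' pass, move left to (2,5)
Step 4: enter (2,5), '.' pass, move left to (2,4)
Step 5: enter (2,4), '.' pass, move left to (2,3)
Step 6: enter (2,3), '.' pass, move left to (2,2)
Step 7: enter (2,2), '.' pass, move left to (2,1)
Step 8: enter (2,1), '@' teleport (2,1)->(3,2), also enter (3,2), move left to (3,1)
Step 9: enter (3,1), '.' pass, move left to (3,0)
Step 10: enter (3,0), '.' pass, move left to (3,-1)
Step 11: at (3,-1) — EXIT via left edge, pos 3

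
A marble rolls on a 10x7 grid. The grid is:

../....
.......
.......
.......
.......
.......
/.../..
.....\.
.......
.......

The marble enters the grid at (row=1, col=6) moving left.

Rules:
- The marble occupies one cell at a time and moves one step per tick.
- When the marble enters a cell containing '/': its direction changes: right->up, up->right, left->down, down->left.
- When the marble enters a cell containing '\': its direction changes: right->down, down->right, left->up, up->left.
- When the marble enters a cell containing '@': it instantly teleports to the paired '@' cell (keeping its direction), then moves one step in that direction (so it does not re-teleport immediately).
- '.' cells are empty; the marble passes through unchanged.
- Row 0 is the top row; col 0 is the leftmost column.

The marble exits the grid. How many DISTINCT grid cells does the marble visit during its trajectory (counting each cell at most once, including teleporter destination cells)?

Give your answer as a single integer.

Answer: 7

Derivation:
Step 1: enter (1,6), '.' pass, move left to (1,5)
Step 2: enter (1,5), '.' pass, move left to (1,4)
Step 3: enter (1,4), '.' pass, move left to (1,3)
Step 4: enter (1,3), '.' pass, move left to (1,2)
Step 5: enter (1,2), '.' pass, move left to (1,1)
Step 6: enter (1,1), '.' pass, move left to (1,0)
Step 7: enter (1,0), '.' pass, move left to (1,-1)
Step 8: at (1,-1) — EXIT via left edge, pos 1
Distinct cells visited: 7 (path length 7)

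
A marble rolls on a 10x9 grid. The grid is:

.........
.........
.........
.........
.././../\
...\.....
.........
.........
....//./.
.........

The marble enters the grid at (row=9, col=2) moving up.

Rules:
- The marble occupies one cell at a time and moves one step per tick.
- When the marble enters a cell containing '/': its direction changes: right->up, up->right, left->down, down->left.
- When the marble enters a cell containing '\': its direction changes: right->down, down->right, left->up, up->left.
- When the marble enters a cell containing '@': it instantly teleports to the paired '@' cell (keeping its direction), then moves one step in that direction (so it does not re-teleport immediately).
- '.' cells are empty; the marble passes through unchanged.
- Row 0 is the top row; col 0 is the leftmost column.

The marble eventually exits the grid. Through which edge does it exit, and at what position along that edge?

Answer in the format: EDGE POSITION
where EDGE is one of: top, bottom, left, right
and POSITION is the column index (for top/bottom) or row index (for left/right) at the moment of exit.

Step 1: enter (9,2), '.' pass, move up to (8,2)
Step 2: enter (8,2), '.' pass, move up to (7,2)
Step 3: enter (7,2), '.' pass, move up to (6,2)
Step 4: enter (6,2), '.' pass, move up to (5,2)
Step 5: enter (5,2), '.' pass, move up to (4,2)
Step 6: enter (4,2), '/' deflects up->right, move right to (4,3)
Step 7: enter (4,3), '.' pass, move right to (4,4)
Step 8: enter (4,4), '/' deflects right->up, move up to (3,4)
Step 9: enter (3,4), '.' pass, move up to (2,4)
Step 10: enter (2,4), '.' pass, move up to (1,4)
Step 11: enter (1,4), '.' pass, move up to (0,4)
Step 12: enter (0,4), '.' pass, move up to (-1,4)
Step 13: at (-1,4) — EXIT via top edge, pos 4

Answer: top 4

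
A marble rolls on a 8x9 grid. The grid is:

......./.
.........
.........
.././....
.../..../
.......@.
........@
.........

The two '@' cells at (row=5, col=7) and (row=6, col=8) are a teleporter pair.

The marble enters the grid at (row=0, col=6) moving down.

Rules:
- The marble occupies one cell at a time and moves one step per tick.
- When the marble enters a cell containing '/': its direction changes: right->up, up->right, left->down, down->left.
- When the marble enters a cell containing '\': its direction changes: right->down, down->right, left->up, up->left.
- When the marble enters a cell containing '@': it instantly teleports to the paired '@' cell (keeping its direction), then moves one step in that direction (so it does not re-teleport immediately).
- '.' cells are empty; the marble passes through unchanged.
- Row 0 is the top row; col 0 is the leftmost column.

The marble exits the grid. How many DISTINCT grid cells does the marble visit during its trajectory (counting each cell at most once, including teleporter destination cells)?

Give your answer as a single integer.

Answer: 8

Derivation:
Step 1: enter (0,6), '.' pass, move down to (1,6)
Step 2: enter (1,6), '.' pass, move down to (2,6)
Step 3: enter (2,6), '.' pass, move down to (3,6)
Step 4: enter (3,6), '.' pass, move down to (4,6)
Step 5: enter (4,6), '.' pass, move down to (5,6)
Step 6: enter (5,6), '.' pass, move down to (6,6)
Step 7: enter (6,6), '.' pass, move down to (7,6)
Step 8: enter (7,6), '.' pass, move down to (8,6)
Step 9: at (8,6) — EXIT via bottom edge, pos 6
Distinct cells visited: 8 (path length 8)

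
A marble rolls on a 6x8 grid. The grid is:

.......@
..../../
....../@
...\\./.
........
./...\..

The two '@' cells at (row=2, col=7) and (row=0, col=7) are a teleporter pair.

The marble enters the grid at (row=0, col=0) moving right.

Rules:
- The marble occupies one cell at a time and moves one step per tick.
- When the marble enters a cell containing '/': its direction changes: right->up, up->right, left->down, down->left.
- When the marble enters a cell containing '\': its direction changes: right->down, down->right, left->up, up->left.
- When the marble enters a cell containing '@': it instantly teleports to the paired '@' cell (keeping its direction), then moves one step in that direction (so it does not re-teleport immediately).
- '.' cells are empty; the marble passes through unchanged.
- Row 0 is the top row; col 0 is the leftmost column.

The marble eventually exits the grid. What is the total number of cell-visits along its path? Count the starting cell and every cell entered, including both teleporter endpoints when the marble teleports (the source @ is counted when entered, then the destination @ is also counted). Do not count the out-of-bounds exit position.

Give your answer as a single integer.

Answer: 9

Derivation:
Step 1: enter (0,0), '.' pass, move right to (0,1)
Step 2: enter (0,1), '.' pass, move right to (0,2)
Step 3: enter (0,2), '.' pass, move right to (0,3)
Step 4: enter (0,3), '.' pass, move right to (0,4)
Step 5: enter (0,4), '.' pass, move right to (0,5)
Step 6: enter (0,5), '.' pass, move right to (0,6)
Step 7: enter (0,6), '.' pass, move right to (0,7)
Step 8: enter (0,7), '@' teleport (0,7)->(2,7), also enter (2,7), move right to (2,8)
Step 9: at (2,8) — EXIT via right edge, pos 2
Path length (cell visits): 9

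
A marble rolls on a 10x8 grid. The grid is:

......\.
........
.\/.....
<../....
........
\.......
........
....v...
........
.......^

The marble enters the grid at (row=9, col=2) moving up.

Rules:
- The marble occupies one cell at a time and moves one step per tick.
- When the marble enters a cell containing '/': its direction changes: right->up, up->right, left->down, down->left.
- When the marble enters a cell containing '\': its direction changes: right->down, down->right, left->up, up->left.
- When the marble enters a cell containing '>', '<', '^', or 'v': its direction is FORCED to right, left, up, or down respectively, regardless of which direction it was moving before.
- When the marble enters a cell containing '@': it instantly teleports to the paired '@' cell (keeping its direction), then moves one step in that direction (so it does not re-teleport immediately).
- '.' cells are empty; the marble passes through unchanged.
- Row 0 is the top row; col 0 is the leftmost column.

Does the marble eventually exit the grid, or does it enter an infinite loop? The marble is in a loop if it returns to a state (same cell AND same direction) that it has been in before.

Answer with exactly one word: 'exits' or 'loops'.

Step 1: enter (9,2), '.' pass, move up to (8,2)
Step 2: enter (8,2), '.' pass, move up to (7,2)
Step 3: enter (7,2), '.' pass, move up to (6,2)
Step 4: enter (6,2), '.' pass, move up to (5,2)
Step 5: enter (5,2), '.' pass, move up to (4,2)
Step 6: enter (4,2), '.' pass, move up to (3,2)
Step 7: enter (3,2), '.' pass, move up to (2,2)
Step 8: enter (2,2), '/' deflects up->right, move right to (2,3)
Step 9: enter (2,3), '.' pass, move right to (2,4)
Step 10: enter (2,4), '.' pass, move right to (2,5)
Step 11: enter (2,5), '.' pass, move right to (2,6)
Step 12: enter (2,6), '.' pass, move right to (2,7)
Step 13: enter (2,7), '.' pass, move right to (2,8)
Step 14: at (2,8) — EXIT via right edge, pos 2

Answer: exits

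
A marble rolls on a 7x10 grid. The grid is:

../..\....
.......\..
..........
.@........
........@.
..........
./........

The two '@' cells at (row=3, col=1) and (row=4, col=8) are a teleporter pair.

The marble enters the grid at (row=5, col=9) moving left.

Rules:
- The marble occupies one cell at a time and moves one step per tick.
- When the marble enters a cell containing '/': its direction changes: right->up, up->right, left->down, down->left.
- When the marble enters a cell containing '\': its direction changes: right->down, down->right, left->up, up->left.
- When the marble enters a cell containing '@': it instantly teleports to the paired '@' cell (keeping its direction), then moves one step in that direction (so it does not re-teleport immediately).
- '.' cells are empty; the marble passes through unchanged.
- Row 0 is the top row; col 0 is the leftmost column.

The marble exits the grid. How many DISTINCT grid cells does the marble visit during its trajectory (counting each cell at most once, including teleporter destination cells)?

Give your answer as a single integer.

Answer: 10

Derivation:
Step 1: enter (5,9), '.' pass, move left to (5,8)
Step 2: enter (5,8), '.' pass, move left to (5,7)
Step 3: enter (5,7), '.' pass, move left to (5,6)
Step 4: enter (5,6), '.' pass, move left to (5,5)
Step 5: enter (5,5), '.' pass, move left to (5,4)
Step 6: enter (5,4), '.' pass, move left to (5,3)
Step 7: enter (5,3), '.' pass, move left to (5,2)
Step 8: enter (5,2), '.' pass, move left to (5,1)
Step 9: enter (5,1), '.' pass, move left to (5,0)
Step 10: enter (5,0), '.' pass, move left to (5,-1)
Step 11: at (5,-1) — EXIT via left edge, pos 5
Distinct cells visited: 10 (path length 10)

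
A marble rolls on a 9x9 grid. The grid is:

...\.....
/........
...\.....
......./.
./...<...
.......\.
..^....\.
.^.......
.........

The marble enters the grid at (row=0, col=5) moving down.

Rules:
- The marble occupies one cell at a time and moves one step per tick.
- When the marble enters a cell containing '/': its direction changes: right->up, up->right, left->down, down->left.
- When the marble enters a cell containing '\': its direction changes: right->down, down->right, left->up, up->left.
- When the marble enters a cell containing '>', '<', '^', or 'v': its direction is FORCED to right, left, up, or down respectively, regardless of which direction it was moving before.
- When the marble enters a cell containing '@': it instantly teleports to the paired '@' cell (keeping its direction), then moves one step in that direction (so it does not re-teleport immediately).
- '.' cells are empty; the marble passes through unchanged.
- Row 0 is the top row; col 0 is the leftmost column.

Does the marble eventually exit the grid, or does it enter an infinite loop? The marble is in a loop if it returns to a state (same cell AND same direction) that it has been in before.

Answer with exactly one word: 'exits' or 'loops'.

Answer: loops

Derivation:
Step 1: enter (0,5), '.' pass, move down to (1,5)
Step 2: enter (1,5), '.' pass, move down to (2,5)
Step 3: enter (2,5), '.' pass, move down to (3,5)
Step 4: enter (3,5), '.' pass, move down to (4,5)
Step 5: enter (4,5), '<' forces down->left, move left to (4,4)
Step 6: enter (4,4), '.' pass, move left to (4,3)
Step 7: enter (4,3), '.' pass, move left to (4,2)
Step 8: enter (4,2), '.' pass, move left to (4,1)
Step 9: enter (4,1), '/' deflects left->down, move down to (5,1)
Step 10: enter (5,1), '.' pass, move down to (6,1)
Step 11: enter (6,1), '.' pass, move down to (7,1)
Step 12: enter (7,1), '^' forces down->up, move up to (6,1)
Step 13: enter (6,1), '.' pass, move up to (5,1)
Step 14: enter (5,1), '.' pass, move up to (4,1)
Step 15: enter (4,1), '/' deflects up->right, move right to (4,2)
Step 16: enter (4,2), '.' pass, move right to (4,3)
Step 17: enter (4,3), '.' pass, move right to (4,4)
Step 18: enter (4,4), '.' pass, move right to (4,5)
Step 19: enter (4,5), '<' forces right->left, move left to (4,4)
Step 20: at (4,4) dir=left — LOOP DETECTED (seen before)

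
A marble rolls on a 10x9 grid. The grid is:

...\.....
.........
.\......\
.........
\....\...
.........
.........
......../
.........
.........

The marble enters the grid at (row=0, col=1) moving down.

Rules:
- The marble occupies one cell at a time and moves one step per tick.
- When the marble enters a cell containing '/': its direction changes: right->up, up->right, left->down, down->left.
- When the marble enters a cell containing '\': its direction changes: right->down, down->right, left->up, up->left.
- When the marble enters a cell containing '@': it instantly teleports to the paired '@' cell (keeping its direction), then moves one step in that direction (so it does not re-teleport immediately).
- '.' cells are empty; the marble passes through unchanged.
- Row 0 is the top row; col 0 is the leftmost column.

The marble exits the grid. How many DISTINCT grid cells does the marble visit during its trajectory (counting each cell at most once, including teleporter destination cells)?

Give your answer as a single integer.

Answer: 23

Derivation:
Step 1: enter (0,1), '.' pass, move down to (1,1)
Step 2: enter (1,1), '.' pass, move down to (2,1)
Step 3: enter (2,1), '\' deflects down->right, move right to (2,2)
Step 4: enter (2,2), '.' pass, move right to (2,3)
Step 5: enter (2,3), '.' pass, move right to (2,4)
Step 6: enter (2,4), '.' pass, move right to (2,5)
Step 7: enter (2,5), '.' pass, move right to (2,6)
Step 8: enter (2,6), '.' pass, move right to (2,7)
Step 9: enter (2,7), '.' pass, move right to (2,8)
Step 10: enter (2,8), '\' deflects right->down, move down to (3,8)
Step 11: enter (3,8), '.' pass, move down to (4,8)
Step 12: enter (4,8), '.' pass, move down to (5,8)
Step 13: enter (5,8), '.' pass, move down to (6,8)
Step 14: enter (6,8), '.' pass, move down to (7,8)
Step 15: enter (7,8), '/' deflects down->left, move left to (7,7)
Step 16: enter (7,7), '.' pass, move left to (7,6)
Step 17: enter (7,6), '.' pass, move left to (7,5)
Step 18: enter (7,5), '.' pass, move left to (7,4)
Step 19: enter (7,4), '.' pass, move left to (7,3)
Step 20: enter (7,3), '.' pass, move left to (7,2)
Step 21: enter (7,2), '.' pass, move left to (7,1)
Step 22: enter (7,1), '.' pass, move left to (7,0)
Step 23: enter (7,0), '.' pass, move left to (7,-1)
Step 24: at (7,-1) — EXIT via left edge, pos 7
Distinct cells visited: 23 (path length 23)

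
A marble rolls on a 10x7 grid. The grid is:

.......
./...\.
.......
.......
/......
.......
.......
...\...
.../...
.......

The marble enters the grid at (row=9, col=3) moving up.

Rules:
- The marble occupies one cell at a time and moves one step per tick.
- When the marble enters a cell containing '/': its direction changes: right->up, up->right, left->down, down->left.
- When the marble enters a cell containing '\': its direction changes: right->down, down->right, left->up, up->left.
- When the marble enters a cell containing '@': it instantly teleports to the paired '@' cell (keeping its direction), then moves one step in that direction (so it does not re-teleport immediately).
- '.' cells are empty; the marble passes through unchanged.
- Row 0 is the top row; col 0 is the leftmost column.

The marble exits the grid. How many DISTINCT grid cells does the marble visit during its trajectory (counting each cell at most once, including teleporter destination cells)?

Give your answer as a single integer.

Step 1: enter (9,3), '.' pass, move up to (8,3)
Step 2: enter (8,3), '/' deflects up->right, move right to (8,4)
Step 3: enter (8,4), '.' pass, move right to (8,5)
Step 4: enter (8,5), '.' pass, move right to (8,6)
Step 5: enter (8,6), '.' pass, move right to (8,7)
Step 6: at (8,7) — EXIT via right edge, pos 8
Distinct cells visited: 5 (path length 5)

Answer: 5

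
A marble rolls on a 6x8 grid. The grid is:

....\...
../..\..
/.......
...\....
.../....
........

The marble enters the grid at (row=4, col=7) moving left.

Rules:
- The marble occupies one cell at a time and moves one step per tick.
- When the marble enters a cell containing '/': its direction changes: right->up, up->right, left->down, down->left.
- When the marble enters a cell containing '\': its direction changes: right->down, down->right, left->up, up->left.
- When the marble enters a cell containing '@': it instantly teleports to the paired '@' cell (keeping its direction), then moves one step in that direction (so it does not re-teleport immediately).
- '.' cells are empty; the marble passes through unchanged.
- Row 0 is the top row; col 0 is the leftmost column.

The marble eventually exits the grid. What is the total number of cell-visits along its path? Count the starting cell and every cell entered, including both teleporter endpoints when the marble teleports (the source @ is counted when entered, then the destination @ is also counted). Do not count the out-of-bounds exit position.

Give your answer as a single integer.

Answer: 6

Derivation:
Step 1: enter (4,7), '.' pass, move left to (4,6)
Step 2: enter (4,6), '.' pass, move left to (4,5)
Step 3: enter (4,5), '.' pass, move left to (4,4)
Step 4: enter (4,4), '.' pass, move left to (4,3)
Step 5: enter (4,3), '/' deflects left->down, move down to (5,3)
Step 6: enter (5,3), '.' pass, move down to (6,3)
Step 7: at (6,3) — EXIT via bottom edge, pos 3
Path length (cell visits): 6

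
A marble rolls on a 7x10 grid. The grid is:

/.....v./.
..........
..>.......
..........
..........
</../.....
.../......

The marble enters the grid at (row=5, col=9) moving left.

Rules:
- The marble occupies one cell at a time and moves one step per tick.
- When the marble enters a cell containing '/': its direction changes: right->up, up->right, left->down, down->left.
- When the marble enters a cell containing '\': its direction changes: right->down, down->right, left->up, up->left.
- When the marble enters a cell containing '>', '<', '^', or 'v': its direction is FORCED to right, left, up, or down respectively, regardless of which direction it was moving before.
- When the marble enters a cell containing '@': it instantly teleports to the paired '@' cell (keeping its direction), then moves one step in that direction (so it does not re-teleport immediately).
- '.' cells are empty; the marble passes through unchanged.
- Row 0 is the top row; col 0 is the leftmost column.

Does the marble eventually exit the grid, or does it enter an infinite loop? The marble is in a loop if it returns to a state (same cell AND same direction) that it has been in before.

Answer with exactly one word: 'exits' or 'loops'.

Step 1: enter (5,9), '.' pass, move left to (5,8)
Step 2: enter (5,8), '.' pass, move left to (5,7)
Step 3: enter (5,7), '.' pass, move left to (5,6)
Step 4: enter (5,6), '.' pass, move left to (5,5)
Step 5: enter (5,5), '.' pass, move left to (5,4)
Step 6: enter (5,4), '/' deflects left->down, move down to (6,4)
Step 7: enter (6,4), '.' pass, move down to (7,4)
Step 8: at (7,4) — EXIT via bottom edge, pos 4

Answer: exits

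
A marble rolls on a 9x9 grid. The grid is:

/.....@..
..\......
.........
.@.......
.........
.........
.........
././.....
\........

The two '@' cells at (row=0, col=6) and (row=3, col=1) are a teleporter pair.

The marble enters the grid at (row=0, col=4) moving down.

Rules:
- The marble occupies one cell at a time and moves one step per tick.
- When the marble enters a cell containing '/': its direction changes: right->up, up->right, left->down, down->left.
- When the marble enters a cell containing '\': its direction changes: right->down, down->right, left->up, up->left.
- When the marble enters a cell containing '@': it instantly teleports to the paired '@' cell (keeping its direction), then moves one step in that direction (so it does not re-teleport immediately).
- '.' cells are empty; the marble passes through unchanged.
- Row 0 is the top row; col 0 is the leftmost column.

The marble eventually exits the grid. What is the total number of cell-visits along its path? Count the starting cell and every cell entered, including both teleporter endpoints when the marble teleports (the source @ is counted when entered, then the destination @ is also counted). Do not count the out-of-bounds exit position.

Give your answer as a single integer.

Answer: 9

Derivation:
Step 1: enter (0,4), '.' pass, move down to (1,4)
Step 2: enter (1,4), '.' pass, move down to (2,4)
Step 3: enter (2,4), '.' pass, move down to (3,4)
Step 4: enter (3,4), '.' pass, move down to (4,4)
Step 5: enter (4,4), '.' pass, move down to (5,4)
Step 6: enter (5,4), '.' pass, move down to (6,4)
Step 7: enter (6,4), '.' pass, move down to (7,4)
Step 8: enter (7,4), '.' pass, move down to (8,4)
Step 9: enter (8,4), '.' pass, move down to (9,4)
Step 10: at (9,4) — EXIT via bottom edge, pos 4
Path length (cell visits): 9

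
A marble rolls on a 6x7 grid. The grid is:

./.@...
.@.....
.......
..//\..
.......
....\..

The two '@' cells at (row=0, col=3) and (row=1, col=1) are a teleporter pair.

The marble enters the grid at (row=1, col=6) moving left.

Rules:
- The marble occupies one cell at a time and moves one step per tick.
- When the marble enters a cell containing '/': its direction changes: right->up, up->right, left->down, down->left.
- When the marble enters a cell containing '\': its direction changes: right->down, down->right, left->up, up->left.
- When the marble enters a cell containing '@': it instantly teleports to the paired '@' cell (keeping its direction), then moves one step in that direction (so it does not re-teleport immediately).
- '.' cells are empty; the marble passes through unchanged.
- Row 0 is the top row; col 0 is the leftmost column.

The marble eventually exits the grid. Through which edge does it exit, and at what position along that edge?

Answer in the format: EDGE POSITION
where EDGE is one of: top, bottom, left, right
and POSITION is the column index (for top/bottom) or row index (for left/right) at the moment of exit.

Step 1: enter (1,6), '.' pass, move left to (1,5)
Step 2: enter (1,5), '.' pass, move left to (1,4)
Step 3: enter (1,4), '.' pass, move left to (1,3)
Step 4: enter (1,3), '.' pass, move left to (1,2)
Step 5: enter (1,2), '.' pass, move left to (1,1)
Step 6: enter (1,1), '@' teleport (1,1)->(0,3), also enter (0,3), move left to (0,2)
Step 7: enter (0,2), '.' pass, move left to (0,1)
Step 8: enter (0,1), '/' deflects left->down, move down to (1,1)
Step 9: enter (1,1), '@' teleport (1,1)->(0,3), also enter (0,3), move down to (1,3)
Step 10: enter (1,3), '.' pass, move down to (2,3)
Step 11: enter (2,3), '.' pass, move down to (3,3)
Step 12: enter (3,3), '/' deflects down->left, move left to (3,2)
Step 13: enter (3,2), '/' deflects left->down, move down to (4,2)
Step 14: enter (4,2), '.' pass, move down to (5,2)
Step 15: enter (5,2), '.' pass, move down to (6,2)
Step 16: at (6,2) — EXIT via bottom edge, pos 2

Answer: bottom 2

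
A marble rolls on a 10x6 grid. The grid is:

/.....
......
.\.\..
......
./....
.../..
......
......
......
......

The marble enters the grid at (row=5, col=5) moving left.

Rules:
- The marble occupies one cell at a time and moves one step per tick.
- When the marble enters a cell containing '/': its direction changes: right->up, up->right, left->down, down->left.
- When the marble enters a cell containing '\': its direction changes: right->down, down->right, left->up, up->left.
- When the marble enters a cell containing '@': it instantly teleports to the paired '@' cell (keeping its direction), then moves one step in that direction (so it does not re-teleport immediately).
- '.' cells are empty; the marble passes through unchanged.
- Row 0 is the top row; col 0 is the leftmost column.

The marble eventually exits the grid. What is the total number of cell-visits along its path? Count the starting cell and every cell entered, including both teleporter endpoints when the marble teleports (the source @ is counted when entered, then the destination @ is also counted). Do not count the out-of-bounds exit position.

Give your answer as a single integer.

Step 1: enter (5,5), '.' pass, move left to (5,4)
Step 2: enter (5,4), '.' pass, move left to (5,3)
Step 3: enter (5,3), '/' deflects left->down, move down to (6,3)
Step 4: enter (6,3), '.' pass, move down to (7,3)
Step 5: enter (7,3), '.' pass, move down to (8,3)
Step 6: enter (8,3), '.' pass, move down to (9,3)
Step 7: enter (9,3), '.' pass, move down to (10,3)
Step 8: at (10,3) — EXIT via bottom edge, pos 3
Path length (cell visits): 7

Answer: 7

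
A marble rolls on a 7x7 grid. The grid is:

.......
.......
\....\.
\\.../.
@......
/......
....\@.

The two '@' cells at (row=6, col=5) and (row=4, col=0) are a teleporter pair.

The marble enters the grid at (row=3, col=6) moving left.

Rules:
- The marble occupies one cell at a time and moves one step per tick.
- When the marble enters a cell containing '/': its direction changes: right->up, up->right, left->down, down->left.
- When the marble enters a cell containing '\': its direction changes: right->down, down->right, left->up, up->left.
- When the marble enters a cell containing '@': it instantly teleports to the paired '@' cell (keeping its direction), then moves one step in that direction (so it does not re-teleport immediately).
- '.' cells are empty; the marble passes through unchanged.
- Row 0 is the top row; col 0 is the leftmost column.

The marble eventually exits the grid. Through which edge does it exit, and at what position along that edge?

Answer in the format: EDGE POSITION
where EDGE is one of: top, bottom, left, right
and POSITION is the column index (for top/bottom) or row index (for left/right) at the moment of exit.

Answer: left 5

Derivation:
Step 1: enter (3,6), '.' pass, move left to (3,5)
Step 2: enter (3,5), '/' deflects left->down, move down to (4,5)
Step 3: enter (4,5), '.' pass, move down to (5,5)
Step 4: enter (5,5), '.' pass, move down to (6,5)
Step 5: enter (6,5), '@' teleport (6,5)->(4,0), also enter (4,0), move down to (5,0)
Step 6: enter (5,0), '/' deflects down->left, move left to (5,-1)
Step 7: at (5,-1) — EXIT via left edge, pos 5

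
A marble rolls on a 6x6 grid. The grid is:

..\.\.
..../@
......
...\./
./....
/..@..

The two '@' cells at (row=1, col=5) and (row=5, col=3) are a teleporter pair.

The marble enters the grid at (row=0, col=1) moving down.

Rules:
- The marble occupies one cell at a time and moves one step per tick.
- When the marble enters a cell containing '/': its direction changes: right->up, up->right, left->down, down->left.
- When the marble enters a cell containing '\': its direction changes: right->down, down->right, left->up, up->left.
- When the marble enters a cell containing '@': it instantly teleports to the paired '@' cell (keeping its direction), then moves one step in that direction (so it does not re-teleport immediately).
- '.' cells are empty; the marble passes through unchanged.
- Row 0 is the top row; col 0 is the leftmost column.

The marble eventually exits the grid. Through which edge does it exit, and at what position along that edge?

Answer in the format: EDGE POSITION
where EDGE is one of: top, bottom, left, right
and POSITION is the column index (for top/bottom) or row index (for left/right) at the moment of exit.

Answer: left 4

Derivation:
Step 1: enter (0,1), '.' pass, move down to (1,1)
Step 2: enter (1,1), '.' pass, move down to (2,1)
Step 3: enter (2,1), '.' pass, move down to (3,1)
Step 4: enter (3,1), '.' pass, move down to (4,1)
Step 5: enter (4,1), '/' deflects down->left, move left to (4,0)
Step 6: enter (4,0), '.' pass, move left to (4,-1)
Step 7: at (4,-1) — EXIT via left edge, pos 4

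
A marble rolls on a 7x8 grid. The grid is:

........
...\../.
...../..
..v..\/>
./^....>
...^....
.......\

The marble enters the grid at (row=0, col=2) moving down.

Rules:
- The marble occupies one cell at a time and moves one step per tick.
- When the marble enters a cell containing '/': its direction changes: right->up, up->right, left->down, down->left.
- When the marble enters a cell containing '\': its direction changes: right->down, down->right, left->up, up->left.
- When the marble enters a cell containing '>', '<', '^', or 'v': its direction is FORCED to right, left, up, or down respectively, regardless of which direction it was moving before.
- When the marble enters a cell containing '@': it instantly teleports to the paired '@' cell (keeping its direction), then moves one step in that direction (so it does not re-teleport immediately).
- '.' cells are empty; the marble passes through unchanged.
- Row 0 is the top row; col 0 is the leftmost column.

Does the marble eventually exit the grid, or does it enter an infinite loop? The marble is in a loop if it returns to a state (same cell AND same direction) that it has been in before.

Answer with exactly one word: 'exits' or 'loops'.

Answer: loops

Derivation:
Step 1: enter (0,2), '.' pass, move down to (1,2)
Step 2: enter (1,2), '.' pass, move down to (2,2)
Step 3: enter (2,2), '.' pass, move down to (3,2)
Step 4: enter (3,2), 'v' forces down->down, move down to (4,2)
Step 5: enter (4,2), '^' forces down->up, move up to (3,2)
Step 6: enter (3,2), 'v' forces up->down, move down to (4,2)
Step 7: at (4,2) dir=down — LOOP DETECTED (seen before)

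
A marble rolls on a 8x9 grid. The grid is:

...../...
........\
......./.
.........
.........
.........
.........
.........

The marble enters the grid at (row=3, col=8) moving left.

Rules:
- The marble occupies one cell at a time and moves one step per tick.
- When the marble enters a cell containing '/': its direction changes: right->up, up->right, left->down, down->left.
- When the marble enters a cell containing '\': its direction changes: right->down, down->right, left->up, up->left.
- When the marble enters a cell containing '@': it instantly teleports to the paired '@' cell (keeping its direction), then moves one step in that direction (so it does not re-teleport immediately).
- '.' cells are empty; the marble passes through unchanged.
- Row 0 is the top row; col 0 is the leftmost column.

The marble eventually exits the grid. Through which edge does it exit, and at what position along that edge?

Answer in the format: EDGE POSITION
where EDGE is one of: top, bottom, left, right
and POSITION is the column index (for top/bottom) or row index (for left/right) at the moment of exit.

Step 1: enter (3,8), '.' pass, move left to (3,7)
Step 2: enter (3,7), '.' pass, move left to (3,6)
Step 3: enter (3,6), '.' pass, move left to (3,5)
Step 4: enter (3,5), '.' pass, move left to (3,4)
Step 5: enter (3,4), '.' pass, move left to (3,3)
Step 6: enter (3,3), '.' pass, move left to (3,2)
Step 7: enter (3,2), '.' pass, move left to (3,1)
Step 8: enter (3,1), '.' pass, move left to (3,0)
Step 9: enter (3,0), '.' pass, move left to (3,-1)
Step 10: at (3,-1) — EXIT via left edge, pos 3

Answer: left 3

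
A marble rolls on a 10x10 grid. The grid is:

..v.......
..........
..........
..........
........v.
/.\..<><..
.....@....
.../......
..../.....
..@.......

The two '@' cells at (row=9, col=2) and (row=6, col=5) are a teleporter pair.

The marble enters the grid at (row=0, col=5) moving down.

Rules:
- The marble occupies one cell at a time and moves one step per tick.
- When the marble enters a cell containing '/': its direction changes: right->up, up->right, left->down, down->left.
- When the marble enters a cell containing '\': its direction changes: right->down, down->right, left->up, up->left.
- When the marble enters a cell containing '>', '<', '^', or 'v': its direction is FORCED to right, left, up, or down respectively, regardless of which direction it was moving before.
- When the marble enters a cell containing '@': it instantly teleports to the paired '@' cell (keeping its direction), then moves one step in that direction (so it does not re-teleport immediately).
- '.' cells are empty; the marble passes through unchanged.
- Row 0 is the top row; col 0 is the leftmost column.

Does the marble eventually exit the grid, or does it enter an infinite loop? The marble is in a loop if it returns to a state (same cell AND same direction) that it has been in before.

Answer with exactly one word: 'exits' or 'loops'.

Step 1: enter (0,5), '.' pass, move down to (1,5)
Step 2: enter (1,5), '.' pass, move down to (2,5)
Step 3: enter (2,5), '.' pass, move down to (3,5)
Step 4: enter (3,5), '.' pass, move down to (4,5)
Step 5: enter (4,5), '.' pass, move down to (5,5)
Step 6: enter (5,5), '<' forces down->left, move left to (5,4)
Step 7: enter (5,4), '.' pass, move left to (5,3)
Step 8: enter (5,3), '.' pass, move left to (5,2)
Step 9: enter (5,2), '\' deflects left->up, move up to (4,2)
Step 10: enter (4,2), '.' pass, move up to (3,2)
Step 11: enter (3,2), '.' pass, move up to (2,2)
Step 12: enter (2,2), '.' pass, move up to (1,2)
Step 13: enter (1,2), '.' pass, move up to (0,2)
Step 14: enter (0,2), 'v' forces up->down, move down to (1,2)
Step 15: enter (1,2), '.' pass, move down to (2,2)
Step 16: enter (2,2), '.' pass, move down to (3,2)
Step 17: enter (3,2), '.' pass, move down to (4,2)
Step 18: enter (4,2), '.' pass, move down to (5,2)
Step 19: enter (5,2), '\' deflects down->right, move right to (5,3)
Step 20: enter (5,3), '.' pass, move right to (5,4)
Step 21: enter (5,4), '.' pass, move right to (5,5)
Step 22: enter (5,5), '<' forces right->left, move left to (5,4)
Step 23: at (5,4) dir=left — LOOP DETECTED (seen before)

Answer: loops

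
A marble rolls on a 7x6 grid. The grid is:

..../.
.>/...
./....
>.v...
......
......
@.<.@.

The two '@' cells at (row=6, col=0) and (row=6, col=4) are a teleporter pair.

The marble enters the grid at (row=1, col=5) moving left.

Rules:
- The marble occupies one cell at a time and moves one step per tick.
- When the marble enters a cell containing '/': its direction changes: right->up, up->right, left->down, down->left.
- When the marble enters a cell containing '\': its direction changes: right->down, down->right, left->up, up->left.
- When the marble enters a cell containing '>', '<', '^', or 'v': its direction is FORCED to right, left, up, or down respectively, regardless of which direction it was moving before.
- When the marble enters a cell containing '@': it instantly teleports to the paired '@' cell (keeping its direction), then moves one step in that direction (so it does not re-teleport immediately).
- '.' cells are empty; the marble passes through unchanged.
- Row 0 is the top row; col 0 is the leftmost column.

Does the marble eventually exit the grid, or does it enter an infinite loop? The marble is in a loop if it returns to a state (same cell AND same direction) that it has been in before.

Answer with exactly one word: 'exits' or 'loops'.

Answer: loops

Derivation:
Step 1: enter (1,5), '.' pass, move left to (1,4)
Step 2: enter (1,4), '.' pass, move left to (1,3)
Step 3: enter (1,3), '.' pass, move left to (1,2)
Step 4: enter (1,2), '/' deflects left->down, move down to (2,2)
Step 5: enter (2,2), '.' pass, move down to (3,2)
Step 6: enter (3,2), 'v' forces down->down, move down to (4,2)
Step 7: enter (4,2), '.' pass, move down to (5,2)
Step 8: enter (5,2), '.' pass, move down to (6,2)
Step 9: enter (6,2), '<' forces down->left, move left to (6,1)
Step 10: enter (6,1), '.' pass, move left to (6,0)
Step 11: enter (6,0), '@' teleport (6,0)->(6,4), also enter (6,4), move left to (6,3)
Step 12: enter (6,3), '.' pass, move left to (6,2)
Step 13: enter (6,2), '<' forces left->left, move left to (6,1)
Step 14: at (6,1) dir=left — LOOP DETECTED (seen before)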